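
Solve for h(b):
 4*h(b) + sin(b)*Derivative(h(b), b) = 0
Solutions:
 h(b) = C1*(cos(b)^2 + 2*cos(b) + 1)/(cos(b)^2 - 2*cos(b) + 1)


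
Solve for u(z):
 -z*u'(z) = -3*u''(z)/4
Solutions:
 u(z) = C1 + C2*erfi(sqrt(6)*z/3)


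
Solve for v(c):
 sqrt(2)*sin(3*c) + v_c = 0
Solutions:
 v(c) = C1 + sqrt(2)*cos(3*c)/3


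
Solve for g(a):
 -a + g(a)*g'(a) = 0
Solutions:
 g(a) = -sqrt(C1 + a^2)
 g(a) = sqrt(C1 + a^2)


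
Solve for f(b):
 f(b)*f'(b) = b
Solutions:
 f(b) = -sqrt(C1 + b^2)
 f(b) = sqrt(C1 + b^2)


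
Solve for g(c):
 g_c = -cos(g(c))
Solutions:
 g(c) = pi - asin((C1 + exp(2*c))/(C1 - exp(2*c)))
 g(c) = asin((C1 + exp(2*c))/(C1 - exp(2*c)))


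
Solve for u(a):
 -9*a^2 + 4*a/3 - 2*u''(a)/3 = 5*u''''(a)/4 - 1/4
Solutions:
 u(a) = C1 + C2*a + C3*sin(2*sqrt(30)*a/15) + C4*cos(2*sqrt(30)*a/15) - 9*a^4/8 + a^3/3 + 51*a^2/2


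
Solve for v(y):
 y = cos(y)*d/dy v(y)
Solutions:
 v(y) = C1 + Integral(y/cos(y), y)


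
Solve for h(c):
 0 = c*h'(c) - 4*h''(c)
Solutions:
 h(c) = C1 + C2*erfi(sqrt(2)*c/4)


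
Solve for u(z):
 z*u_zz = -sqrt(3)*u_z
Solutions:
 u(z) = C1 + C2*z^(1 - sqrt(3))


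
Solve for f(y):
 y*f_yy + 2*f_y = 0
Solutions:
 f(y) = C1 + C2/y


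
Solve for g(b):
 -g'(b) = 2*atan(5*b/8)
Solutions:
 g(b) = C1 - 2*b*atan(5*b/8) + 8*log(25*b^2 + 64)/5


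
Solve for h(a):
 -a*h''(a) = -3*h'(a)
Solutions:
 h(a) = C1 + C2*a^4


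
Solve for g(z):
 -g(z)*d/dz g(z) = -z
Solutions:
 g(z) = -sqrt(C1 + z^2)
 g(z) = sqrt(C1 + z^2)


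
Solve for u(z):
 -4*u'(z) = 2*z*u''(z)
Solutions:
 u(z) = C1 + C2/z


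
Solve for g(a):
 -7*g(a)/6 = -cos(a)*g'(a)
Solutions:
 g(a) = C1*(sin(a) + 1)^(7/12)/(sin(a) - 1)^(7/12)


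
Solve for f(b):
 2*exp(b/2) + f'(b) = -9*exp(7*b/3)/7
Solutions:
 f(b) = C1 - 27*exp(7*b/3)/49 - 4*exp(b/2)


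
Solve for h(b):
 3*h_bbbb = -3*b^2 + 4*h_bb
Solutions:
 h(b) = C1 + C2*b + C3*exp(-2*sqrt(3)*b/3) + C4*exp(2*sqrt(3)*b/3) + b^4/16 + 9*b^2/16


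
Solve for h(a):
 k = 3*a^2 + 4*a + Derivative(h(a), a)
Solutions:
 h(a) = C1 - a^3 - 2*a^2 + a*k


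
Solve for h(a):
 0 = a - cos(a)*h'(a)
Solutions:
 h(a) = C1 + Integral(a/cos(a), a)


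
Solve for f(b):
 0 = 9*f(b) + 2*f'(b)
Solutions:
 f(b) = C1*exp(-9*b/2)


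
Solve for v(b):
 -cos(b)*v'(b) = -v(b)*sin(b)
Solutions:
 v(b) = C1/cos(b)


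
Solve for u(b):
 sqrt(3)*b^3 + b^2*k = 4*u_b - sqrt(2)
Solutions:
 u(b) = C1 + sqrt(3)*b^4/16 + b^3*k/12 + sqrt(2)*b/4


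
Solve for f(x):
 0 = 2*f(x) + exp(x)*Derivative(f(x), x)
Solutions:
 f(x) = C1*exp(2*exp(-x))


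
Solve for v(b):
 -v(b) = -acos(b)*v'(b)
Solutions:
 v(b) = C1*exp(Integral(1/acos(b), b))


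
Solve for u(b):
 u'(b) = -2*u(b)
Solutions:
 u(b) = C1*exp(-2*b)


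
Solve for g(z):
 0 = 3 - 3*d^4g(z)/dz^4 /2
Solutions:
 g(z) = C1 + C2*z + C3*z^2 + C4*z^3 + z^4/12


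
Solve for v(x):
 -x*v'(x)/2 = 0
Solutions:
 v(x) = C1


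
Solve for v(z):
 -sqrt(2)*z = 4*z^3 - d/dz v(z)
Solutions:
 v(z) = C1 + z^4 + sqrt(2)*z^2/2


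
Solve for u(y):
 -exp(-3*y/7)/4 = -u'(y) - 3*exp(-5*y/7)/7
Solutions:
 u(y) = C1 - 7*exp(-3*y/7)/12 + 3*exp(-5*y/7)/5


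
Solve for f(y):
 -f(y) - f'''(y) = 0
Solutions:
 f(y) = C3*exp(-y) + (C1*sin(sqrt(3)*y/2) + C2*cos(sqrt(3)*y/2))*exp(y/2)


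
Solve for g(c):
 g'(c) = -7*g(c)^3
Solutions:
 g(c) = -sqrt(2)*sqrt(-1/(C1 - 7*c))/2
 g(c) = sqrt(2)*sqrt(-1/(C1 - 7*c))/2


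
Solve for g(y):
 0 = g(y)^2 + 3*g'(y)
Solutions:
 g(y) = 3/(C1 + y)


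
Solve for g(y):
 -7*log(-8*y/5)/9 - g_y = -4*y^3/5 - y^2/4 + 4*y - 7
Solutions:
 g(y) = C1 + y^4/5 + y^3/12 - 2*y^2 - 7*y*log(-y)/9 + 7*y*(-3*log(2) + log(5) + 10)/9


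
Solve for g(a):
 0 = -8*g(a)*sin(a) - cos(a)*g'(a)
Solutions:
 g(a) = C1*cos(a)^8


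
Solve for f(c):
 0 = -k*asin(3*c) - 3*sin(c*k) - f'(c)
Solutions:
 f(c) = C1 - k*(c*asin(3*c) + sqrt(1 - 9*c^2)/3) - 3*Piecewise((-cos(c*k)/k, Ne(k, 0)), (0, True))


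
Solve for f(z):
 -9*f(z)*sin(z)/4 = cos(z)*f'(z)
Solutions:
 f(z) = C1*cos(z)^(9/4)


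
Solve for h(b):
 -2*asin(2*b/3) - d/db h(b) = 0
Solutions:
 h(b) = C1 - 2*b*asin(2*b/3) - sqrt(9 - 4*b^2)


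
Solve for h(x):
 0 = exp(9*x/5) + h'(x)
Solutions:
 h(x) = C1 - 5*exp(9*x/5)/9


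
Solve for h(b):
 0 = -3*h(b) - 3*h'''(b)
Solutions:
 h(b) = C3*exp(-b) + (C1*sin(sqrt(3)*b/2) + C2*cos(sqrt(3)*b/2))*exp(b/2)


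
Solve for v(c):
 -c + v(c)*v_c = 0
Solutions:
 v(c) = -sqrt(C1 + c^2)
 v(c) = sqrt(C1 + c^2)


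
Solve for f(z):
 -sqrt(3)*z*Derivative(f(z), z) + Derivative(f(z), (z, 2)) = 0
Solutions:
 f(z) = C1 + C2*erfi(sqrt(2)*3^(1/4)*z/2)


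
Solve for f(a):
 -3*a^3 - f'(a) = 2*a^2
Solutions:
 f(a) = C1 - 3*a^4/4 - 2*a^3/3


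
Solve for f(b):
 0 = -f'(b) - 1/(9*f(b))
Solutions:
 f(b) = -sqrt(C1 - 2*b)/3
 f(b) = sqrt(C1 - 2*b)/3


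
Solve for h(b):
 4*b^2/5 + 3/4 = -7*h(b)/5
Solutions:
 h(b) = -4*b^2/7 - 15/28


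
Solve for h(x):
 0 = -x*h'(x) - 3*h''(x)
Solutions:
 h(x) = C1 + C2*erf(sqrt(6)*x/6)


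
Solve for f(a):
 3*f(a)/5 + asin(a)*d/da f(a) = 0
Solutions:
 f(a) = C1*exp(-3*Integral(1/asin(a), a)/5)


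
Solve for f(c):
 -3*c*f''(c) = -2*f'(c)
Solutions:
 f(c) = C1 + C2*c^(5/3)


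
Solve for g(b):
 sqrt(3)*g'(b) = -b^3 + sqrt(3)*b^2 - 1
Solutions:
 g(b) = C1 - sqrt(3)*b^4/12 + b^3/3 - sqrt(3)*b/3


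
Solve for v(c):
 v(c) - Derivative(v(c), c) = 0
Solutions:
 v(c) = C1*exp(c)


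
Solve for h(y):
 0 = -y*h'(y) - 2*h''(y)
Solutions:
 h(y) = C1 + C2*erf(y/2)


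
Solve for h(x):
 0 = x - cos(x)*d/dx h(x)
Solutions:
 h(x) = C1 + Integral(x/cos(x), x)


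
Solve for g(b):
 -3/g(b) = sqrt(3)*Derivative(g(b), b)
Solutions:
 g(b) = -sqrt(C1 - 2*sqrt(3)*b)
 g(b) = sqrt(C1 - 2*sqrt(3)*b)


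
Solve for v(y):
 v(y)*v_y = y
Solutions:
 v(y) = -sqrt(C1 + y^2)
 v(y) = sqrt(C1 + y^2)


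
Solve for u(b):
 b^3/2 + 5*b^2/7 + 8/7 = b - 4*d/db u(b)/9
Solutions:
 u(b) = C1 - 9*b^4/32 - 15*b^3/28 + 9*b^2/8 - 18*b/7


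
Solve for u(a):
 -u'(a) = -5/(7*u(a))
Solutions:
 u(a) = -sqrt(C1 + 70*a)/7
 u(a) = sqrt(C1 + 70*a)/7


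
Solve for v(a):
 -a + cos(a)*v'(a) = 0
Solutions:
 v(a) = C1 + Integral(a/cos(a), a)


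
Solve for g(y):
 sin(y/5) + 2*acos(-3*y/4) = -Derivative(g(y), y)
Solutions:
 g(y) = C1 - 2*y*acos(-3*y/4) - 2*sqrt(16 - 9*y^2)/3 + 5*cos(y/5)


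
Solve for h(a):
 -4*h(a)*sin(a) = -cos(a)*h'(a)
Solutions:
 h(a) = C1/cos(a)^4


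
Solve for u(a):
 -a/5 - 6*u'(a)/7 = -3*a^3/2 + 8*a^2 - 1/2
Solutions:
 u(a) = C1 + 7*a^4/16 - 28*a^3/9 - 7*a^2/60 + 7*a/12


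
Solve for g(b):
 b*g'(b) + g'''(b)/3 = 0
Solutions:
 g(b) = C1 + Integral(C2*airyai(-3^(1/3)*b) + C3*airybi(-3^(1/3)*b), b)


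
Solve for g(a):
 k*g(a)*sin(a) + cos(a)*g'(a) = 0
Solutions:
 g(a) = C1*exp(k*log(cos(a)))


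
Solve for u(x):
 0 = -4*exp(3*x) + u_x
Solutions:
 u(x) = C1 + 4*exp(3*x)/3


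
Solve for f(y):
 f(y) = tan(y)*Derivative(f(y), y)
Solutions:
 f(y) = C1*sin(y)


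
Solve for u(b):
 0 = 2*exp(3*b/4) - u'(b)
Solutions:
 u(b) = C1 + 8*exp(3*b/4)/3


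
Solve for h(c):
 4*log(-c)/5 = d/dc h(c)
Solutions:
 h(c) = C1 + 4*c*log(-c)/5 - 4*c/5


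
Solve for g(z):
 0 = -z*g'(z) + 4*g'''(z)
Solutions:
 g(z) = C1 + Integral(C2*airyai(2^(1/3)*z/2) + C3*airybi(2^(1/3)*z/2), z)


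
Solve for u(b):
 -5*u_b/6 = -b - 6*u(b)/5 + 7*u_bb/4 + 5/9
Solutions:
 u(b) = C1*exp(b*(-25 + sqrt(8185))/105) + C2*exp(-b*(25 + sqrt(8185))/105) - 5*b/6 - 25/216


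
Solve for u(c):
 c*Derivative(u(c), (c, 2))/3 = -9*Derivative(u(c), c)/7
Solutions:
 u(c) = C1 + C2/c^(20/7)


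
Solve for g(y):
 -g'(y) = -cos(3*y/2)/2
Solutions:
 g(y) = C1 + sin(3*y/2)/3


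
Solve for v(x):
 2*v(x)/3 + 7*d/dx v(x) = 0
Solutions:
 v(x) = C1*exp(-2*x/21)


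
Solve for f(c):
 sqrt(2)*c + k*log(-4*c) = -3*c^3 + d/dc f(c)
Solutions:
 f(c) = C1 + 3*c^4/4 + sqrt(2)*c^2/2 + c*k*log(-c) + c*k*(-1 + 2*log(2))


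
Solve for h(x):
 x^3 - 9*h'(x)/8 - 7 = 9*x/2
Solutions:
 h(x) = C1 + 2*x^4/9 - 2*x^2 - 56*x/9


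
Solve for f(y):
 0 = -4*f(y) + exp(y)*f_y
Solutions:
 f(y) = C1*exp(-4*exp(-y))


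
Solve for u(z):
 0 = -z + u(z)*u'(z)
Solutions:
 u(z) = -sqrt(C1 + z^2)
 u(z) = sqrt(C1 + z^2)


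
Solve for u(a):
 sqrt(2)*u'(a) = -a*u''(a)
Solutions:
 u(a) = C1 + C2*a^(1 - sqrt(2))


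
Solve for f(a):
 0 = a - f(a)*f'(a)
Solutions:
 f(a) = -sqrt(C1 + a^2)
 f(a) = sqrt(C1 + a^2)


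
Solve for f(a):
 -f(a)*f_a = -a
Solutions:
 f(a) = -sqrt(C1 + a^2)
 f(a) = sqrt(C1 + a^2)


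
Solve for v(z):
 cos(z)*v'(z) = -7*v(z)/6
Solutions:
 v(z) = C1*(sin(z) - 1)^(7/12)/(sin(z) + 1)^(7/12)


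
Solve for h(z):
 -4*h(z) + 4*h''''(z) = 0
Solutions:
 h(z) = C1*exp(-z) + C2*exp(z) + C3*sin(z) + C4*cos(z)


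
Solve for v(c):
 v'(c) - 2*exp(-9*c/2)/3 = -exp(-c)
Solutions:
 v(c) = C1 + exp(-c) - 4*exp(-9*c/2)/27


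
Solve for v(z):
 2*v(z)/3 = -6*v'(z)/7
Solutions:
 v(z) = C1*exp(-7*z/9)


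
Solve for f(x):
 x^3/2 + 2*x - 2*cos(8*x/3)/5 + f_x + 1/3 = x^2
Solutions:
 f(x) = C1 - x^4/8 + x^3/3 - x^2 - x/3 + 3*sin(8*x/3)/20


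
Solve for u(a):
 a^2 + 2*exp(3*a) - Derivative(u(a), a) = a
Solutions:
 u(a) = C1 + a^3/3 - a^2/2 + 2*exp(3*a)/3


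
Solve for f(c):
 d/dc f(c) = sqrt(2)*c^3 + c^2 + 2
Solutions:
 f(c) = C1 + sqrt(2)*c^4/4 + c^3/3 + 2*c


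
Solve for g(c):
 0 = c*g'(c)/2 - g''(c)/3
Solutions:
 g(c) = C1 + C2*erfi(sqrt(3)*c/2)


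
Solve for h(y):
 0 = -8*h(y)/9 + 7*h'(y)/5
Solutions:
 h(y) = C1*exp(40*y/63)


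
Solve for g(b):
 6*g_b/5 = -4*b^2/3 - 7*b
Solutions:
 g(b) = C1 - 10*b^3/27 - 35*b^2/12


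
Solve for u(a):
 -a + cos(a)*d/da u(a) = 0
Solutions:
 u(a) = C1 + Integral(a/cos(a), a)


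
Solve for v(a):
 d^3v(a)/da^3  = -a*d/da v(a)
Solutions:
 v(a) = C1 + Integral(C2*airyai(-a) + C3*airybi(-a), a)


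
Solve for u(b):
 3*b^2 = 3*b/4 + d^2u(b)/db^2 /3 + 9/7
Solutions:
 u(b) = C1 + C2*b + 3*b^4/4 - 3*b^3/8 - 27*b^2/14


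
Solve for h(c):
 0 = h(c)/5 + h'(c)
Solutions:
 h(c) = C1*exp(-c/5)


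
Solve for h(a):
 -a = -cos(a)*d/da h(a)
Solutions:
 h(a) = C1 + Integral(a/cos(a), a)


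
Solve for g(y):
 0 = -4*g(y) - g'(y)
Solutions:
 g(y) = C1*exp(-4*y)


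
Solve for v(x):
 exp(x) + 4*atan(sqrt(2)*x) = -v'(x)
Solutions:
 v(x) = C1 - 4*x*atan(sqrt(2)*x) - exp(x) + sqrt(2)*log(2*x^2 + 1)


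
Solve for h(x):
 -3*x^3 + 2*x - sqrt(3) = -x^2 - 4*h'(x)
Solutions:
 h(x) = C1 + 3*x^4/16 - x^3/12 - x^2/4 + sqrt(3)*x/4


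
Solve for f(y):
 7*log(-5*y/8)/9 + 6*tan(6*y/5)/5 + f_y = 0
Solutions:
 f(y) = C1 - 7*y*log(-y)/9 - 7*y*log(5)/9 + 7*y/9 + 7*y*log(2)/3 + log(cos(6*y/5))


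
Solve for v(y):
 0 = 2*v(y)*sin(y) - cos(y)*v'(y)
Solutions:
 v(y) = C1/cos(y)^2


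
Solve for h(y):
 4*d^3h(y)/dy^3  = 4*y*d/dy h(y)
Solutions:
 h(y) = C1 + Integral(C2*airyai(y) + C3*airybi(y), y)


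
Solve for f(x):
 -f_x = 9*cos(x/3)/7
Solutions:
 f(x) = C1 - 27*sin(x/3)/7


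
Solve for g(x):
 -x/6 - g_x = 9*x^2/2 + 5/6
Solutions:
 g(x) = C1 - 3*x^3/2 - x^2/12 - 5*x/6


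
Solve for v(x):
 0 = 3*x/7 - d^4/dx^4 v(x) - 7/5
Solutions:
 v(x) = C1 + C2*x + C3*x^2 + C4*x^3 + x^5/280 - 7*x^4/120


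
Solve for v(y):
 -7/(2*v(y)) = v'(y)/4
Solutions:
 v(y) = -sqrt(C1 - 28*y)
 v(y) = sqrt(C1 - 28*y)


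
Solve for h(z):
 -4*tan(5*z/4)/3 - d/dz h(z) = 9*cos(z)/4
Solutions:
 h(z) = C1 + 16*log(cos(5*z/4))/15 - 9*sin(z)/4


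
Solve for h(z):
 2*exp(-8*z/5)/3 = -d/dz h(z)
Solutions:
 h(z) = C1 + 5*exp(-8*z/5)/12


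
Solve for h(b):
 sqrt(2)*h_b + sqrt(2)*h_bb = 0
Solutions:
 h(b) = C1 + C2*exp(-b)


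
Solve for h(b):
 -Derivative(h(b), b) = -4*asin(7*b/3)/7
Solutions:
 h(b) = C1 + 4*b*asin(7*b/3)/7 + 4*sqrt(9 - 49*b^2)/49


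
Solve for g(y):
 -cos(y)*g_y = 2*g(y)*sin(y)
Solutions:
 g(y) = C1*cos(y)^2


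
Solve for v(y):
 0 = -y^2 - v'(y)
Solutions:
 v(y) = C1 - y^3/3


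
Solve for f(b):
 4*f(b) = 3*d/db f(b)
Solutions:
 f(b) = C1*exp(4*b/3)


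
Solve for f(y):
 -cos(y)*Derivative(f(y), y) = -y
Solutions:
 f(y) = C1 + Integral(y/cos(y), y)


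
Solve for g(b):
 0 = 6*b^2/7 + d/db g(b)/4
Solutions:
 g(b) = C1 - 8*b^3/7


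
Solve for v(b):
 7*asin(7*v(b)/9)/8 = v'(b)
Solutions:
 Integral(1/asin(7*_y/9), (_y, v(b))) = C1 + 7*b/8


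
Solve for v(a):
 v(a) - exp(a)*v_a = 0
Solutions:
 v(a) = C1*exp(-exp(-a))


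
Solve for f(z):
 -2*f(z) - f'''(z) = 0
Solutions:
 f(z) = C3*exp(-2^(1/3)*z) + (C1*sin(2^(1/3)*sqrt(3)*z/2) + C2*cos(2^(1/3)*sqrt(3)*z/2))*exp(2^(1/3)*z/2)


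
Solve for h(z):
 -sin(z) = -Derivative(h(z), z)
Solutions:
 h(z) = C1 - cos(z)


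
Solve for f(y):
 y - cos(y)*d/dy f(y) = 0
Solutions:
 f(y) = C1 + Integral(y/cos(y), y)


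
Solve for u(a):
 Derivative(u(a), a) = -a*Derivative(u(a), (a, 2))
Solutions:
 u(a) = C1 + C2*log(a)


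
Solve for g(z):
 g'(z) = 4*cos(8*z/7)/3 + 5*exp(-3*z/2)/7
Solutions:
 g(z) = C1 + 7*sin(8*z/7)/6 - 10*exp(-3*z/2)/21


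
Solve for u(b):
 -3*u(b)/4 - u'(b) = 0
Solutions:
 u(b) = C1*exp(-3*b/4)


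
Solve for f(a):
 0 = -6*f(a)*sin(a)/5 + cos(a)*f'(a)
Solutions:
 f(a) = C1/cos(a)^(6/5)


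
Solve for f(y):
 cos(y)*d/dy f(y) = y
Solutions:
 f(y) = C1 + Integral(y/cos(y), y)


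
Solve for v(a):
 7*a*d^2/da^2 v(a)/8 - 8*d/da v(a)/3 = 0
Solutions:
 v(a) = C1 + C2*a^(85/21)


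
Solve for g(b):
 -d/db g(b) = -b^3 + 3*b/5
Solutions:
 g(b) = C1 + b^4/4 - 3*b^2/10


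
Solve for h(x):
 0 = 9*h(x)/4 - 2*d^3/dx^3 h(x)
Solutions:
 h(x) = C3*exp(3^(2/3)*x/2) + (C1*sin(3*3^(1/6)*x/4) + C2*cos(3*3^(1/6)*x/4))*exp(-3^(2/3)*x/4)


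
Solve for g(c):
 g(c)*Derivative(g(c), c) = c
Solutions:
 g(c) = -sqrt(C1 + c^2)
 g(c) = sqrt(C1 + c^2)


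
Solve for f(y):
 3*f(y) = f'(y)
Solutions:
 f(y) = C1*exp(3*y)


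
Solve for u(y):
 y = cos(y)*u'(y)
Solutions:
 u(y) = C1 + Integral(y/cos(y), y)


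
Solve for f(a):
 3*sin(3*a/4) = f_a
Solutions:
 f(a) = C1 - 4*cos(3*a/4)


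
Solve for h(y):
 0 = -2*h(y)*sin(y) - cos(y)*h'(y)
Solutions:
 h(y) = C1*cos(y)^2


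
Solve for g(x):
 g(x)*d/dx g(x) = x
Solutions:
 g(x) = -sqrt(C1 + x^2)
 g(x) = sqrt(C1 + x^2)


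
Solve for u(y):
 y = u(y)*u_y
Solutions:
 u(y) = -sqrt(C1 + y^2)
 u(y) = sqrt(C1 + y^2)


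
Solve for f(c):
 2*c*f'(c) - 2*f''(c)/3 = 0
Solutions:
 f(c) = C1 + C2*erfi(sqrt(6)*c/2)


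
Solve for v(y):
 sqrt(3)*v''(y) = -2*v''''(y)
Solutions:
 v(y) = C1 + C2*y + C3*sin(sqrt(2)*3^(1/4)*y/2) + C4*cos(sqrt(2)*3^(1/4)*y/2)


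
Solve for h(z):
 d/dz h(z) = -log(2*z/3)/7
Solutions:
 h(z) = C1 - z*log(z)/7 - z*log(2)/7 + z/7 + z*log(3)/7


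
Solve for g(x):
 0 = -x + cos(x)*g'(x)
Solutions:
 g(x) = C1 + Integral(x/cos(x), x)


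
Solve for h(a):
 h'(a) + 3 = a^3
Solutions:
 h(a) = C1 + a^4/4 - 3*a


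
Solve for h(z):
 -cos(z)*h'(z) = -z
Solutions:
 h(z) = C1 + Integral(z/cos(z), z)


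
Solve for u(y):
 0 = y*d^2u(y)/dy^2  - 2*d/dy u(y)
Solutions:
 u(y) = C1 + C2*y^3


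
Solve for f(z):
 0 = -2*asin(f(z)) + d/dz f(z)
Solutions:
 Integral(1/asin(_y), (_y, f(z))) = C1 + 2*z


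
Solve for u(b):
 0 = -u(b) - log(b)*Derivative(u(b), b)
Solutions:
 u(b) = C1*exp(-li(b))


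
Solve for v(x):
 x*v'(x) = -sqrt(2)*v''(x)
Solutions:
 v(x) = C1 + C2*erf(2^(1/4)*x/2)


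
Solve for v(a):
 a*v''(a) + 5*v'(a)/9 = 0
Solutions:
 v(a) = C1 + C2*a^(4/9)


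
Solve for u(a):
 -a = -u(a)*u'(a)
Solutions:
 u(a) = -sqrt(C1 + a^2)
 u(a) = sqrt(C1 + a^2)


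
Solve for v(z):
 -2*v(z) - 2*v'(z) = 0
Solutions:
 v(z) = C1*exp(-z)


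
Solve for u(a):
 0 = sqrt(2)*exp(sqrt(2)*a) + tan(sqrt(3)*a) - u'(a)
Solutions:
 u(a) = C1 + exp(sqrt(2)*a) - sqrt(3)*log(cos(sqrt(3)*a))/3


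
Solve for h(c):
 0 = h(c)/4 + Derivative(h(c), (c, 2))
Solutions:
 h(c) = C1*sin(c/2) + C2*cos(c/2)


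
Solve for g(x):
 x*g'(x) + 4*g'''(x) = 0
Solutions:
 g(x) = C1 + Integral(C2*airyai(-2^(1/3)*x/2) + C3*airybi(-2^(1/3)*x/2), x)


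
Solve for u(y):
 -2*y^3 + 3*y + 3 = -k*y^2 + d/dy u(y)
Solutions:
 u(y) = C1 + k*y^3/3 - y^4/2 + 3*y^2/2 + 3*y


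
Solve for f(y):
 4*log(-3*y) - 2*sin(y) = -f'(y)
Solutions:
 f(y) = C1 - 4*y*log(-y) - 4*y*log(3) + 4*y - 2*cos(y)


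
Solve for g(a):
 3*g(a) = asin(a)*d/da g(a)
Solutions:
 g(a) = C1*exp(3*Integral(1/asin(a), a))


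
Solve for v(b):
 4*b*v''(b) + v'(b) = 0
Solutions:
 v(b) = C1 + C2*b^(3/4)


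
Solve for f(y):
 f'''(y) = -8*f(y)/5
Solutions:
 f(y) = C3*exp(-2*5^(2/3)*y/5) + (C1*sin(sqrt(3)*5^(2/3)*y/5) + C2*cos(sqrt(3)*5^(2/3)*y/5))*exp(5^(2/3)*y/5)


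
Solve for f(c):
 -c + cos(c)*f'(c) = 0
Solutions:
 f(c) = C1 + Integral(c/cos(c), c)


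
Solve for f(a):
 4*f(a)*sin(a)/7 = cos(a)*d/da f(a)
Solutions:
 f(a) = C1/cos(a)^(4/7)


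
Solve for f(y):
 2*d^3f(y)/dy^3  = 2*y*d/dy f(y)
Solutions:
 f(y) = C1 + Integral(C2*airyai(y) + C3*airybi(y), y)


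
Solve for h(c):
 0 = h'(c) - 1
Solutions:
 h(c) = C1 + c


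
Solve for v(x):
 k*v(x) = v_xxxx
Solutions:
 v(x) = C1*exp(-k^(1/4)*x) + C2*exp(k^(1/4)*x) + C3*exp(-I*k^(1/4)*x) + C4*exp(I*k^(1/4)*x)


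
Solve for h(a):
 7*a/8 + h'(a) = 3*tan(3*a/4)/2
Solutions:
 h(a) = C1 - 7*a^2/16 - 2*log(cos(3*a/4))


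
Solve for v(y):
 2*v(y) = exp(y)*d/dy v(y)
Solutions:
 v(y) = C1*exp(-2*exp(-y))


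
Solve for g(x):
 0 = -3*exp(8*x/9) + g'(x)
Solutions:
 g(x) = C1 + 27*exp(8*x/9)/8


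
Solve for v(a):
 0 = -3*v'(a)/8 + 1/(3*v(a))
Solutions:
 v(a) = -sqrt(C1 + 16*a)/3
 v(a) = sqrt(C1 + 16*a)/3


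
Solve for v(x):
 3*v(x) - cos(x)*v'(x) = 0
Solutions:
 v(x) = C1*(sin(x) + 1)^(3/2)/(sin(x) - 1)^(3/2)


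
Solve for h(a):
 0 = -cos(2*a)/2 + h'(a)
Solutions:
 h(a) = C1 + sin(2*a)/4


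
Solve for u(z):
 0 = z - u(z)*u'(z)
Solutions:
 u(z) = -sqrt(C1 + z^2)
 u(z) = sqrt(C1 + z^2)


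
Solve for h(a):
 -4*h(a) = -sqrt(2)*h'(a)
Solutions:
 h(a) = C1*exp(2*sqrt(2)*a)


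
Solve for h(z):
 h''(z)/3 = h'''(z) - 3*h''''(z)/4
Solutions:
 h(z) = C1 + C4*exp(2*z/3) + z*(C2 + C3*exp(z)^(2/3))


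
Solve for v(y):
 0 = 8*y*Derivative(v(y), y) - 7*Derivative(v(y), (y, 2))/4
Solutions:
 v(y) = C1 + C2*erfi(4*sqrt(7)*y/7)


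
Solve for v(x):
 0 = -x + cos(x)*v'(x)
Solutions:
 v(x) = C1 + Integral(x/cos(x), x)


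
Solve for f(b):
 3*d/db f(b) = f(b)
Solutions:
 f(b) = C1*exp(b/3)


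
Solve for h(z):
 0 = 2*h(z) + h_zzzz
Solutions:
 h(z) = (C1*sin(2^(3/4)*z/2) + C2*cos(2^(3/4)*z/2))*exp(-2^(3/4)*z/2) + (C3*sin(2^(3/4)*z/2) + C4*cos(2^(3/4)*z/2))*exp(2^(3/4)*z/2)


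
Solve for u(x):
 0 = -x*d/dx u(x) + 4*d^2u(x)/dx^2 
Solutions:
 u(x) = C1 + C2*erfi(sqrt(2)*x/4)


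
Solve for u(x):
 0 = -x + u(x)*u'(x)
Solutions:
 u(x) = -sqrt(C1 + x^2)
 u(x) = sqrt(C1 + x^2)


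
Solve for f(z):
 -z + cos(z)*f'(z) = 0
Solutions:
 f(z) = C1 + Integral(z/cos(z), z)


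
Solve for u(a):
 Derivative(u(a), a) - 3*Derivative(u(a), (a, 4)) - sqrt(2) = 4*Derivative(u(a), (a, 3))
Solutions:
 u(a) = C1 + C2*exp(-a) + C3*exp(a*(-1 + sqrt(13))/6) + C4*exp(-a*(1 + sqrt(13))/6) + sqrt(2)*a


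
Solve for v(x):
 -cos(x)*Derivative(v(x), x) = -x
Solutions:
 v(x) = C1 + Integral(x/cos(x), x)


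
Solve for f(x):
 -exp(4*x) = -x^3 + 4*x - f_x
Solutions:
 f(x) = C1 - x^4/4 + 2*x^2 + exp(4*x)/4


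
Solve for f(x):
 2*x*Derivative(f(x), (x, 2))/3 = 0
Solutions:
 f(x) = C1 + C2*x


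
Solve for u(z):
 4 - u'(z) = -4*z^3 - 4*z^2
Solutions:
 u(z) = C1 + z^4 + 4*z^3/3 + 4*z


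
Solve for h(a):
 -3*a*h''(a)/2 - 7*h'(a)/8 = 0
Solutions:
 h(a) = C1 + C2*a^(5/12)


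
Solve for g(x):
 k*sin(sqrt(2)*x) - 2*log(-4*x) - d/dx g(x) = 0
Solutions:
 g(x) = C1 - sqrt(2)*k*cos(sqrt(2)*x)/2 - 2*x*log(-x) - 4*x*log(2) + 2*x


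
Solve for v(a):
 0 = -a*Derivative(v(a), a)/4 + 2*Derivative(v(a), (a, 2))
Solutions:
 v(a) = C1 + C2*erfi(a/4)


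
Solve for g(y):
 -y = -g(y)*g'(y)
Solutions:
 g(y) = -sqrt(C1 + y^2)
 g(y) = sqrt(C1 + y^2)


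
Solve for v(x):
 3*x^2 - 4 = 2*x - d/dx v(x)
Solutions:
 v(x) = C1 - x^3 + x^2 + 4*x


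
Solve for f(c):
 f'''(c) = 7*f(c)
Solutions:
 f(c) = C3*exp(7^(1/3)*c) + (C1*sin(sqrt(3)*7^(1/3)*c/2) + C2*cos(sqrt(3)*7^(1/3)*c/2))*exp(-7^(1/3)*c/2)


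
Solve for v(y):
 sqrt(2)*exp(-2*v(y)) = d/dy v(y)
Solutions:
 v(y) = log(-sqrt(C1 + 2*sqrt(2)*y))
 v(y) = log(C1 + 2*sqrt(2)*y)/2


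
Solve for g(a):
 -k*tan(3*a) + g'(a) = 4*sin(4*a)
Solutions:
 g(a) = C1 - k*log(cos(3*a))/3 - cos(4*a)


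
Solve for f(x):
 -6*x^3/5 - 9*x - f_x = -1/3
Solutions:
 f(x) = C1 - 3*x^4/10 - 9*x^2/2 + x/3


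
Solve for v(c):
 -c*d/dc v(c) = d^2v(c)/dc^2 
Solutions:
 v(c) = C1 + C2*erf(sqrt(2)*c/2)


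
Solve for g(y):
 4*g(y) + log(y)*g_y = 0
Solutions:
 g(y) = C1*exp(-4*li(y))


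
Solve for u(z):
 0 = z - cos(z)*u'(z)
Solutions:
 u(z) = C1 + Integral(z/cos(z), z)


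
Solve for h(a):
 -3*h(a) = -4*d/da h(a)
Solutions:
 h(a) = C1*exp(3*a/4)


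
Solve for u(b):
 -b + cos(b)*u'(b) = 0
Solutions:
 u(b) = C1 + Integral(b/cos(b), b)


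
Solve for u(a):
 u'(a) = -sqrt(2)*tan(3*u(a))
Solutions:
 u(a) = -asin(C1*exp(-3*sqrt(2)*a))/3 + pi/3
 u(a) = asin(C1*exp(-3*sqrt(2)*a))/3


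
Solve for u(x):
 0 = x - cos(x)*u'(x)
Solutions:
 u(x) = C1 + Integral(x/cos(x), x)


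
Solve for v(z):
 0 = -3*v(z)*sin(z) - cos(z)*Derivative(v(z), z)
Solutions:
 v(z) = C1*cos(z)^3


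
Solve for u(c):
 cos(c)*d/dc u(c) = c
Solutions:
 u(c) = C1 + Integral(c/cos(c), c)


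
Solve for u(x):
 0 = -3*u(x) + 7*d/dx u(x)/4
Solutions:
 u(x) = C1*exp(12*x/7)


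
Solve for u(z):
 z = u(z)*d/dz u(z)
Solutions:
 u(z) = -sqrt(C1 + z^2)
 u(z) = sqrt(C1 + z^2)


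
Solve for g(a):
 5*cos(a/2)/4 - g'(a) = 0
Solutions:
 g(a) = C1 + 5*sin(a/2)/2


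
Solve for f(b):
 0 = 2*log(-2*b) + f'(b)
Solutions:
 f(b) = C1 - 2*b*log(-b) + 2*b*(1 - log(2))


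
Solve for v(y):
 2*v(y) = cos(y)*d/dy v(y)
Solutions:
 v(y) = C1*(sin(y) + 1)/(sin(y) - 1)


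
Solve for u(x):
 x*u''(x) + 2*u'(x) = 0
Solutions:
 u(x) = C1 + C2/x


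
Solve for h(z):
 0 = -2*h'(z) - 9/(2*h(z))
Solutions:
 h(z) = -sqrt(C1 - 18*z)/2
 h(z) = sqrt(C1 - 18*z)/2


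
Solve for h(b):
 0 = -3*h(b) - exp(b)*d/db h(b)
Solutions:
 h(b) = C1*exp(3*exp(-b))


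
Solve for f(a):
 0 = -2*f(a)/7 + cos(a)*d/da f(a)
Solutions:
 f(a) = C1*(sin(a) + 1)^(1/7)/(sin(a) - 1)^(1/7)


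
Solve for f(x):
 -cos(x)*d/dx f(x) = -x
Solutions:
 f(x) = C1 + Integral(x/cos(x), x)


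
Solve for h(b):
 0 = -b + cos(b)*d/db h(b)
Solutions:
 h(b) = C1 + Integral(b/cos(b), b)


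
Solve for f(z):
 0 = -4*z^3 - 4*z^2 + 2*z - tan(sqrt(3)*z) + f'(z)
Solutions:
 f(z) = C1 + z^4 + 4*z^3/3 - z^2 - sqrt(3)*log(cos(sqrt(3)*z))/3


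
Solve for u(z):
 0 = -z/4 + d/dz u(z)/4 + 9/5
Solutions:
 u(z) = C1 + z^2/2 - 36*z/5


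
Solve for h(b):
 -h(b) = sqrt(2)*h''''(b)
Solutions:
 h(b) = (C1*sin(2^(3/8)*b/2) + C2*cos(2^(3/8)*b/2))*exp(-2^(3/8)*b/2) + (C3*sin(2^(3/8)*b/2) + C4*cos(2^(3/8)*b/2))*exp(2^(3/8)*b/2)


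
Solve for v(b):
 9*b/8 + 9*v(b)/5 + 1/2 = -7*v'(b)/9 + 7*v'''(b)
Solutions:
 v(b) = C1*exp(-b*(70*630^(1/3)/(sqrt(4768269) + 2187)^(1/3) + 14700^(1/3)*(sqrt(4768269) + 2187)^(1/3))/1260)*sin(3^(1/6)*70^(1/3)*b*(-3^(2/3)*70^(1/3)*(sqrt(4768269) + 2187)^(1/3) + 210/(sqrt(4768269) + 2187)^(1/3))/1260) + C2*exp(-b*(70*630^(1/3)/(sqrt(4768269) + 2187)^(1/3) + 14700^(1/3)*(sqrt(4768269) + 2187)^(1/3))/1260)*cos(3^(1/6)*70^(1/3)*b*(-3^(2/3)*70^(1/3)*(sqrt(4768269) + 2187)^(1/3) + 210/(sqrt(4768269) + 2187)^(1/3))/1260) + C3*exp(b*(70*630^(1/3)/(sqrt(4768269) + 2187)^(1/3) + 14700^(1/3)*(sqrt(4768269) + 2187)^(1/3))/630) - 5*b/8 - 5/648


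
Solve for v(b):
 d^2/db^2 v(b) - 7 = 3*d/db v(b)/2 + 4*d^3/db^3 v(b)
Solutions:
 v(b) = C1 - 14*b/3 + (C2*sin(sqrt(23)*b/8) + C3*cos(sqrt(23)*b/8))*exp(b/8)


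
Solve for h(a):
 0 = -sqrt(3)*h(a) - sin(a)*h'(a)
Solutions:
 h(a) = C1*(cos(a) + 1)^(sqrt(3)/2)/(cos(a) - 1)^(sqrt(3)/2)


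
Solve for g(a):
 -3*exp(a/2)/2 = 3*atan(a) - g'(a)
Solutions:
 g(a) = C1 + 3*a*atan(a) + 3*exp(a/2) - 3*log(a^2 + 1)/2


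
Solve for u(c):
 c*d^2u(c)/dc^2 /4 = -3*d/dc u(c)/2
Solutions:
 u(c) = C1 + C2/c^5


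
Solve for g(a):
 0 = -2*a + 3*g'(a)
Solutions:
 g(a) = C1 + a^2/3


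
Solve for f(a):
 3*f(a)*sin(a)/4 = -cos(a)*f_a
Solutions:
 f(a) = C1*cos(a)^(3/4)


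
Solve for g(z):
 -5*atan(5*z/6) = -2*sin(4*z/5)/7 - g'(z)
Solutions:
 g(z) = C1 + 5*z*atan(5*z/6) - 3*log(25*z^2 + 36) + 5*cos(4*z/5)/14


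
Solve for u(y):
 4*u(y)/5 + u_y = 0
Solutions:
 u(y) = C1*exp(-4*y/5)


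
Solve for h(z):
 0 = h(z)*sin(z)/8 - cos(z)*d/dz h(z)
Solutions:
 h(z) = C1/cos(z)^(1/8)


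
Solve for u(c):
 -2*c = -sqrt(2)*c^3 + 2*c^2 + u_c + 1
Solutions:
 u(c) = C1 + sqrt(2)*c^4/4 - 2*c^3/3 - c^2 - c


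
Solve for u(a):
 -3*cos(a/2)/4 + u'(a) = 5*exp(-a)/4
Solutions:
 u(a) = C1 + 3*sin(a/2)/2 - 5*exp(-a)/4


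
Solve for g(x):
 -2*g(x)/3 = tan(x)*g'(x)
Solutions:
 g(x) = C1/sin(x)^(2/3)


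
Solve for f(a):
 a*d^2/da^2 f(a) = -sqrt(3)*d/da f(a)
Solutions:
 f(a) = C1 + C2*a^(1 - sqrt(3))


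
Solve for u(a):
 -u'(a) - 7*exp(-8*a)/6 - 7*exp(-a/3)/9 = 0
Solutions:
 u(a) = C1 + 7*exp(-8*a)/48 + 7*exp(-a/3)/3


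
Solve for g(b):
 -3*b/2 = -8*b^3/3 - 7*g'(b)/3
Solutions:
 g(b) = C1 - 2*b^4/7 + 9*b^2/28


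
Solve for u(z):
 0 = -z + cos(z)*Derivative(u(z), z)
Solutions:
 u(z) = C1 + Integral(z/cos(z), z)


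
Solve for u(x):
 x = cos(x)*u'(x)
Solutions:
 u(x) = C1 + Integral(x/cos(x), x)


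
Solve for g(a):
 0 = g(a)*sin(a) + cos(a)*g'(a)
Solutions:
 g(a) = C1*cos(a)


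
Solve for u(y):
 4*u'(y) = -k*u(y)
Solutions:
 u(y) = C1*exp(-k*y/4)


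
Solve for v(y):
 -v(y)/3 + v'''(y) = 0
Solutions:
 v(y) = C3*exp(3^(2/3)*y/3) + (C1*sin(3^(1/6)*y/2) + C2*cos(3^(1/6)*y/2))*exp(-3^(2/3)*y/6)


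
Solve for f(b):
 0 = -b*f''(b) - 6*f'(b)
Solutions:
 f(b) = C1 + C2/b^5


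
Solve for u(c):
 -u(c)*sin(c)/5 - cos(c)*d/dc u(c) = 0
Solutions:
 u(c) = C1*cos(c)^(1/5)


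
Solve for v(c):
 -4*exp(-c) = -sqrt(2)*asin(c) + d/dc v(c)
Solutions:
 v(c) = C1 + sqrt(2)*c*asin(c) + sqrt(2)*sqrt(1 - c^2) + 4*exp(-c)


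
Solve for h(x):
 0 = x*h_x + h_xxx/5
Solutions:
 h(x) = C1 + Integral(C2*airyai(-5^(1/3)*x) + C3*airybi(-5^(1/3)*x), x)


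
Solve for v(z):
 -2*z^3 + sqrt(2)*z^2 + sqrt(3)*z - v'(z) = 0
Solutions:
 v(z) = C1 - z^4/2 + sqrt(2)*z^3/3 + sqrt(3)*z^2/2


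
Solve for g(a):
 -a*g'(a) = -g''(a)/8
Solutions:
 g(a) = C1 + C2*erfi(2*a)


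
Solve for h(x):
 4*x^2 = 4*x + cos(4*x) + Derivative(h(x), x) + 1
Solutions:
 h(x) = C1 + 4*x^3/3 - 2*x^2 - x - sin(4*x)/4


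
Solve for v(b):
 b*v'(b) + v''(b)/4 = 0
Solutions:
 v(b) = C1 + C2*erf(sqrt(2)*b)


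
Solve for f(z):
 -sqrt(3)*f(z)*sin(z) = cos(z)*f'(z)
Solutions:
 f(z) = C1*cos(z)^(sqrt(3))


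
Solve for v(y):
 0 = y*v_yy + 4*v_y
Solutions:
 v(y) = C1 + C2/y^3


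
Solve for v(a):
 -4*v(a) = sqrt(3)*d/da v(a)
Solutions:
 v(a) = C1*exp(-4*sqrt(3)*a/3)


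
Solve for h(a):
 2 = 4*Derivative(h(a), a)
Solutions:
 h(a) = C1 + a/2


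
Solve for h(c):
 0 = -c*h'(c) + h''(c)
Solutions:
 h(c) = C1 + C2*erfi(sqrt(2)*c/2)


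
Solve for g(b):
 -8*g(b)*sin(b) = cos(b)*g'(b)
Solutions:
 g(b) = C1*cos(b)^8


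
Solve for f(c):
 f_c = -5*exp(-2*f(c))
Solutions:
 f(c) = log(-sqrt(C1 - 10*c))
 f(c) = log(C1 - 10*c)/2


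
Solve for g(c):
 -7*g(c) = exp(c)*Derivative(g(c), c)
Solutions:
 g(c) = C1*exp(7*exp(-c))


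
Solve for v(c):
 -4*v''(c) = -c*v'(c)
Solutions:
 v(c) = C1 + C2*erfi(sqrt(2)*c/4)


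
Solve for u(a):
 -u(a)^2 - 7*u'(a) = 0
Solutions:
 u(a) = 7/(C1 + a)


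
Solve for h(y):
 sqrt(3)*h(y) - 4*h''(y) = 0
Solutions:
 h(y) = C1*exp(-3^(1/4)*y/2) + C2*exp(3^(1/4)*y/2)


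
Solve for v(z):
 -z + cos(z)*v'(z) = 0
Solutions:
 v(z) = C1 + Integral(z/cos(z), z)


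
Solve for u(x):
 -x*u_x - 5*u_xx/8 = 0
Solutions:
 u(x) = C1 + C2*erf(2*sqrt(5)*x/5)


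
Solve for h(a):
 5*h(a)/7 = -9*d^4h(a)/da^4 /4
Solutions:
 h(a) = (C1*sin(sqrt(3)*5^(1/4)*7^(3/4)*a/21) + C2*cos(sqrt(3)*5^(1/4)*7^(3/4)*a/21))*exp(-sqrt(3)*5^(1/4)*7^(3/4)*a/21) + (C3*sin(sqrt(3)*5^(1/4)*7^(3/4)*a/21) + C4*cos(sqrt(3)*5^(1/4)*7^(3/4)*a/21))*exp(sqrt(3)*5^(1/4)*7^(3/4)*a/21)


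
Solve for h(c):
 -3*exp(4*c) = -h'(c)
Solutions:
 h(c) = C1 + 3*exp(4*c)/4


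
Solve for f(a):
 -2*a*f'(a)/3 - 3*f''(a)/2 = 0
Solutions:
 f(a) = C1 + C2*erf(sqrt(2)*a/3)


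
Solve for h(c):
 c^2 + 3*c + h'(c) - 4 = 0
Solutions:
 h(c) = C1 - c^3/3 - 3*c^2/2 + 4*c


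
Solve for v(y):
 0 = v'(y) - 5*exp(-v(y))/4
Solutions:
 v(y) = log(C1 + 5*y/4)


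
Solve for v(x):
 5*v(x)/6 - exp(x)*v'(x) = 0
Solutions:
 v(x) = C1*exp(-5*exp(-x)/6)


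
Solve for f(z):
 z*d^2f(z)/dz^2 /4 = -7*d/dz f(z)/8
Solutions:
 f(z) = C1 + C2/z^(5/2)


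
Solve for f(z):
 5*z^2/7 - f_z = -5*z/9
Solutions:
 f(z) = C1 + 5*z^3/21 + 5*z^2/18


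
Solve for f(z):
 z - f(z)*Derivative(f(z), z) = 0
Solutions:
 f(z) = -sqrt(C1 + z^2)
 f(z) = sqrt(C1 + z^2)


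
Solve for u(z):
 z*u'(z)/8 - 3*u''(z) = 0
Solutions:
 u(z) = C1 + C2*erfi(sqrt(3)*z/12)


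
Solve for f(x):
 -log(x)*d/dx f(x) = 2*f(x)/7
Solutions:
 f(x) = C1*exp(-2*li(x)/7)


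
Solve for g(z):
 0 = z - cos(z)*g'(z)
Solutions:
 g(z) = C1 + Integral(z/cos(z), z)


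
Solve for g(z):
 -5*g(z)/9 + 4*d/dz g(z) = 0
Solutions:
 g(z) = C1*exp(5*z/36)


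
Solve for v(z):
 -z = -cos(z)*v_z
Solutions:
 v(z) = C1 + Integral(z/cos(z), z)


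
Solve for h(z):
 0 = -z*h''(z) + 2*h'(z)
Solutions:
 h(z) = C1 + C2*z^3


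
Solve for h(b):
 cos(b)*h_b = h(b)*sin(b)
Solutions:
 h(b) = C1/cos(b)


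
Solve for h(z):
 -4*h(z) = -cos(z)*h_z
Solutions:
 h(z) = C1*(sin(z)^2 + 2*sin(z) + 1)/(sin(z)^2 - 2*sin(z) + 1)


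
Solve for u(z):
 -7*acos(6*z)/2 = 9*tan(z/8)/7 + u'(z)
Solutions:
 u(z) = C1 - 7*z*acos(6*z)/2 + 7*sqrt(1 - 36*z^2)/12 + 72*log(cos(z/8))/7


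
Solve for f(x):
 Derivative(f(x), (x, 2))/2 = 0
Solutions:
 f(x) = C1 + C2*x


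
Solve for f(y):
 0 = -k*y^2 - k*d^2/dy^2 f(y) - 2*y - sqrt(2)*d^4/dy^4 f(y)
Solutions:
 f(y) = C1 + C2*y + C3*exp(-2^(3/4)*y*sqrt(-k)/2) + C4*exp(2^(3/4)*y*sqrt(-k)/2) - y^4/12 - y^3/(3*k) + sqrt(2)*y^2/k


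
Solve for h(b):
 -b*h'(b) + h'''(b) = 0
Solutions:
 h(b) = C1 + Integral(C2*airyai(b) + C3*airybi(b), b)


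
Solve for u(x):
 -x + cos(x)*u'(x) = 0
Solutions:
 u(x) = C1 + Integral(x/cos(x), x)


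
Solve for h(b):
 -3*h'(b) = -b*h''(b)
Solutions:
 h(b) = C1 + C2*b^4


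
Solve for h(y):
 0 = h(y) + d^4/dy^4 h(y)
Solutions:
 h(y) = (C1*sin(sqrt(2)*y/2) + C2*cos(sqrt(2)*y/2))*exp(-sqrt(2)*y/2) + (C3*sin(sqrt(2)*y/2) + C4*cos(sqrt(2)*y/2))*exp(sqrt(2)*y/2)


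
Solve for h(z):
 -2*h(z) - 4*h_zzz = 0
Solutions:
 h(z) = C3*exp(-2^(2/3)*z/2) + (C1*sin(2^(2/3)*sqrt(3)*z/4) + C2*cos(2^(2/3)*sqrt(3)*z/4))*exp(2^(2/3)*z/4)


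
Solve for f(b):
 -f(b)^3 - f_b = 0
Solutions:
 f(b) = -sqrt(2)*sqrt(-1/(C1 - b))/2
 f(b) = sqrt(2)*sqrt(-1/(C1 - b))/2


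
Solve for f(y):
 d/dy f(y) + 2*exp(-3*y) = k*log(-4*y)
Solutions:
 f(y) = C1 + k*y*log(-y) + k*y*(-1 + 2*log(2)) + 2*exp(-3*y)/3


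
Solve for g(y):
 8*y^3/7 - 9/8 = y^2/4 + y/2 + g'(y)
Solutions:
 g(y) = C1 + 2*y^4/7 - y^3/12 - y^2/4 - 9*y/8


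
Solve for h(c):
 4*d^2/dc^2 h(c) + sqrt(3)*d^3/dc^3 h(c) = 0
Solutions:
 h(c) = C1 + C2*c + C3*exp(-4*sqrt(3)*c/3)


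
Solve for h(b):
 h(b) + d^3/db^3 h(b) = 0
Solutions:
 h(b) = C3*exp(-b) + (C1*sin(sqrt(3)*b/2) + C2*cos(sqrt(3)*b/2))*exp(b/2)


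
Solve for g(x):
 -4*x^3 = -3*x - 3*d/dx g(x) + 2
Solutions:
 g(x) = C1 + x^4/3 - x^2/2 + 2*x/3


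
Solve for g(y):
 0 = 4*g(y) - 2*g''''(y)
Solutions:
 g(y) = C1*exp(-2^(1/4)*y) + C2*exp(2^(1/4)*y) + C3*sin(2^(1/4)*y) + C4*cos(2^(1/4)*y)


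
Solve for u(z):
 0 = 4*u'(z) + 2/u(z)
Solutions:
 u(z) = -sqrt(C1 - z)
 u(z) = sqrt(C1 - z)


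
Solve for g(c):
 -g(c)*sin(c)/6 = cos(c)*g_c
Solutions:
 g(c) = C1*cos(c)^(1/6)


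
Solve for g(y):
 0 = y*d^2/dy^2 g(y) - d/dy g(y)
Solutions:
 g(y) = C1 + C2*y^2


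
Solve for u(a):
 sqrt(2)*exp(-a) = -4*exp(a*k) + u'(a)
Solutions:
 u(a) = C1 - sqrt(2)*exp(-a) + 4*exp(a*k)/k


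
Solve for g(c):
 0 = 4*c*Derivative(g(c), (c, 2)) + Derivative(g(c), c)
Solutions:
 g(c) = C1 + C2*c^(3/4)


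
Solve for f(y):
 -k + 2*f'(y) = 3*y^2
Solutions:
 f(y) = C1 + k*y/2 + y^3/2


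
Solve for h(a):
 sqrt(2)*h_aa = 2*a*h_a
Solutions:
 h(a) = C1 + C2*erfi(2^(3/4)*a/2)


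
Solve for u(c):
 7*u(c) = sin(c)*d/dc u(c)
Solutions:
 u(c) = C1*sqrt(cos(c) - 1)*(cos(c)^3 - 3*cos(c)^2 + 3*cos(c) - 1)/(sqrt(cos(c) + 1)*(cos(c)^3 + 3*cos(c)^2 + 3*cos(c) + 1))


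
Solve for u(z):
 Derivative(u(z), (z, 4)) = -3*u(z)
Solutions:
 u(z) = (C1*sin(sqrt(2)*3^(1/4)*z/2) + C2*cos(sqrt(2)*3^(1/4)*z/2))*exp(-sqrt(2)*3^(1/4)*z/2) + (C3*sin(sqrt(2)*3^(1/4)*z/2) + C4*cos(sqrt(2)*3^(1/4)*z/2))*exp(sqrt(2)*3^(1/4)*z/2)


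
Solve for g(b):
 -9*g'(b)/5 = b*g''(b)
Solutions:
 g(b) = C1 + C2/b^(4/5)


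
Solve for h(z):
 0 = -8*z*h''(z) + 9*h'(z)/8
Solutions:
 h(z) = C1 + C2*z^(73/64)


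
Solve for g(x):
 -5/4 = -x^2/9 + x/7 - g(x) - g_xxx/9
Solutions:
 g(x) = C3*exp(-3^(2/3)*x) - x^2/9 + x/7 + (C1*sin(3*3^(1/6)*x/2) + C2*cos(3*3^(1/6)*x/2))*exp(3^(2/3)*x/2) + 5/4


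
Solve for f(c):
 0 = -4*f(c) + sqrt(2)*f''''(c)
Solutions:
 f(c) = C1*exp(-2^(3/8)*c) + C2*exp(2^(3/8)*c) + C3*sin(2^(3/8)*c) + C4*cos(2^(3/8)*c)


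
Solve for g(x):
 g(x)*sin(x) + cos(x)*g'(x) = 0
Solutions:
 g(x) = C1*cos(x)


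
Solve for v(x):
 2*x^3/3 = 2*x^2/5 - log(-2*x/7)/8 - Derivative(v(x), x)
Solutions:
 v(x) = C1 - x^4/6 + 2*x^3/15 - x*log(-x)/8 + x*(-log(2) + 1 + log(7))/8


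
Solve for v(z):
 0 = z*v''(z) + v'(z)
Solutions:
 v(z) = C1 + C2*log(z)


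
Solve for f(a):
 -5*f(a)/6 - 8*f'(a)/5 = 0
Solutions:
 f(a) = C1*exp(-25*a/48)


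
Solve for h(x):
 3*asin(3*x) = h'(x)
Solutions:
 h(x) = C1 + 3*x*asin(3*x) + sqrt(1 - 9*x^2)


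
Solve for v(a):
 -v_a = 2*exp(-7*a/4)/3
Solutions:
 v(a) = C1 + 8*exp(-7*a/4)/21


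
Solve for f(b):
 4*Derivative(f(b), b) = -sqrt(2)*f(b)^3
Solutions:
 f(b) = -sqrt(2)*sqrt(-1/(C1 - sqrt(2)*b))
 f(b) = sqrt(2)*sqrt(-1/(C1 - sqrt(2)*b))


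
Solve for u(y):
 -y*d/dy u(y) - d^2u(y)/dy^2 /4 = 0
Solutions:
 u(y) = C1 + C2*erf(sqrt(2)*y)


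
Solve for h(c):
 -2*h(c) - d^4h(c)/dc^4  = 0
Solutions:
 h(c) = (C1*sin(2^(3/4)*c/2) + C2*cos(2^(3/4)*c/2))*exp(-2^(3/4)*c/2) + (C3*sin(2^(3/4)*c/2) + C4*cos(2^(3/4)*c/2))*exp(2^(3/4)*c/2)


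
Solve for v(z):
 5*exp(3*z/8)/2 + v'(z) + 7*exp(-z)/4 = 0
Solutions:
 v(z) = C1 - 20*exp(3*z/8)/3 + 7*exp(-z)/4


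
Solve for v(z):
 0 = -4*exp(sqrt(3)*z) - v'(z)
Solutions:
 v(z) = C1 - 4*sqrt(3)*exp(sqrt(3)*z)/3


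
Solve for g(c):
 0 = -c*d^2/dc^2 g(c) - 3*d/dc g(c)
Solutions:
 g(c) = C1 + C2/c^2


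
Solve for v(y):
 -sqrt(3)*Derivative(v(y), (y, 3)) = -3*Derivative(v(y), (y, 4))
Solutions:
 v(y) = C1 + C2*y + C3*y^2 + C4*exp(sqrt(3)*y/3)


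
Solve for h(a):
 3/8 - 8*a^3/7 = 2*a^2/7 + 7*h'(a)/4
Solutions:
 h(a) = C1 - 8*a^4/49 - 8*a^3/147 + 3*a/14


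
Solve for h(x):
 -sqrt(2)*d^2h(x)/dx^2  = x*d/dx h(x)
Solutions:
 h(x) = C1 + C2*erf(2^(1/4)*x/2)


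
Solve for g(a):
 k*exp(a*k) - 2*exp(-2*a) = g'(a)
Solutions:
 g(a) = C1 + exp(a*k) + exp(-2*a)


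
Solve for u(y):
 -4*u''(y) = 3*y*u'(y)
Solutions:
 u(y) = C1 + C2*erf(sqrt(6)*y/4)


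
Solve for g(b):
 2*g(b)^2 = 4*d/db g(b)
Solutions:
 g(b) = -2/(C1 + b)


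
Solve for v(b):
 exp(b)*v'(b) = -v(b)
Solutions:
 v(b) = C1*exp(exp(-b))


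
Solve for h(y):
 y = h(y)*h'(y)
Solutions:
 h(y) = -sqrt(C1 + y^2)
 h(y) = sqrt(C1 + y^2)


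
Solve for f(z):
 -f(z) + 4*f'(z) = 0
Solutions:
 f(z) = C1*exp(z/4)


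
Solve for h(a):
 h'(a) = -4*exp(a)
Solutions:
 h(a) = C1 - 4*exp(a)


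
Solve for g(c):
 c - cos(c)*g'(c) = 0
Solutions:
 g(c) = C1 + Integral(c/cos(c), c)


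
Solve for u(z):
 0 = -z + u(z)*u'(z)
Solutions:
 u(z) = -sqrt(C1 + z^2)
 u(z) = sqrt(C1 + z^2)


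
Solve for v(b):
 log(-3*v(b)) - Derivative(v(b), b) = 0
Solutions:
 -Integral(1/(log(-_y) + log(3)), (_y, v(b))) = C1 - b


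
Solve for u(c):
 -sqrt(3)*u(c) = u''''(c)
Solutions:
 u(c) = (C1*sin(sqrt(2)*3^(1/8)*c/2) + C2*cos(sqrt(2)*3^(1/8)*c/2))*exp(-sqrt(2)*3^(1/8)*c/2) + (C3*sin(sqrt(2)*3^(1/8)*c/2) + C4*cos(sqrt(2)*3^(1/8)*c/2))*exp(sqrt(2)*3^(1/8)*c/2)


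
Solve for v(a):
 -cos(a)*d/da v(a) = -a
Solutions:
 v(a) = C1 + Integral(a/cos(a), a)


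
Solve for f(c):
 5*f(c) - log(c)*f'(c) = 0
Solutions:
 f(c) = C1*exp(5*li(c))


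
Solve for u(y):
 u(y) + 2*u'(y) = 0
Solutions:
 u(y) = C1*exp(-y/2)


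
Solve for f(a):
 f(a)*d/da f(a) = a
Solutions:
 f(a) = -sqrt(C1 + a^2)
 f(a) = sqrt(C1 + a^2)


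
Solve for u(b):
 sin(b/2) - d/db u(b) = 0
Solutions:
 u(b) = C1 - 2*cos(b/2)


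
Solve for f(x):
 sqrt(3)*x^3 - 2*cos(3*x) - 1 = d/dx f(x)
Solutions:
 f(x) = C1 + sqrt(3)*x^4/4 - x - 2*sin(3*x)/3


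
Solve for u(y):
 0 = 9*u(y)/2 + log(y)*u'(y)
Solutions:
 u(y) = C1*exp(-9*li(y)/2)


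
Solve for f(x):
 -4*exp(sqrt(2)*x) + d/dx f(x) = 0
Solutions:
 f(x) = C1 + 2*sqrt(2)*exp(sqrt(2)*x)


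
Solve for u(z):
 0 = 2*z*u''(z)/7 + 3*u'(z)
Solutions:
 u(z) = C1 + C2/z^(19/2)


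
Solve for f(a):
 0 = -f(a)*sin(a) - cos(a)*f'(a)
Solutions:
 f(a) = C1*cos(a)


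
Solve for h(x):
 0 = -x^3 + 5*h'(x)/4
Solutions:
 h(x) = C1 + x^4/5


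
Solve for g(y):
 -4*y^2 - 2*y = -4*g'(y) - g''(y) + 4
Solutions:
 g(y) = C1 + C2*exp(-4*y) + y^3/3 + y


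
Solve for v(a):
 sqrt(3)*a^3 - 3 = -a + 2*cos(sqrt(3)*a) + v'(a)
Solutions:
 v(a) = C1 + sqrt(3)*a^4/4 + a^2/2 - 3*a - 2*sqrt(3)*sin(sqrt(3)*a)/3


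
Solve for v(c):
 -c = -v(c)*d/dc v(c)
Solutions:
 v(c) = -sqrt(C1 + c^2)
 v(c) = sqrt(C1 + c^2)


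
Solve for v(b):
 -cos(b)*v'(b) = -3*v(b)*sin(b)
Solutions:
 v(b) = C1/cos(b)^3


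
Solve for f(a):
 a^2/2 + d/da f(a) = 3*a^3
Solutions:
 f(a) = C1 + 3*a^4/4 - a^3/6


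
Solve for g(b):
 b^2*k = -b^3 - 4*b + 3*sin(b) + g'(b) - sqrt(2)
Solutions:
 g(b) = C1 + b^4/4 + b^3*k/3 + 2*b^2 + sqrt(2)*b + 3*cos(b)


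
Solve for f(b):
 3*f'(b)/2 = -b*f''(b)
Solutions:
 f(b) = C1 + C2/sqrt(b)
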